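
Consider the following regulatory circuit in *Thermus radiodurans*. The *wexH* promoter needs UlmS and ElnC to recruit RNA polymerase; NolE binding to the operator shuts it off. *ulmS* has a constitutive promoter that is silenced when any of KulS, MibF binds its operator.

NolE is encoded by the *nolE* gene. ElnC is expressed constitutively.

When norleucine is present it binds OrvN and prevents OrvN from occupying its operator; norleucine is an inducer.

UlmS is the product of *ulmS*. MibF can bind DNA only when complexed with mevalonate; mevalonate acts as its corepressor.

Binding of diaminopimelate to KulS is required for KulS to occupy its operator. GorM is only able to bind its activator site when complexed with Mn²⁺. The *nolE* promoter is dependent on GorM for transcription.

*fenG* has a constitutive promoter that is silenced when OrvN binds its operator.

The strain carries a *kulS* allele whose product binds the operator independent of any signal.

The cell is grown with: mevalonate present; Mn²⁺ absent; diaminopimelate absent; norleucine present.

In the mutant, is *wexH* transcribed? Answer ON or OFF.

KulS is constitutively active in this strain.
Mevalonate is present, so MibF is active.
With repressor KulS bound, *ulmS* is not transcribed.
So UlmS is not produced.
Mn²⁺ is absent, so GorM is inactive.
Required activator GorM is absent, so *nolE* is not transcribed.
So NolE is not produced.
ElnC is produced constitutively and is active.
Required activator UlmS is absent, so *wexH* is not transcribed.

OFF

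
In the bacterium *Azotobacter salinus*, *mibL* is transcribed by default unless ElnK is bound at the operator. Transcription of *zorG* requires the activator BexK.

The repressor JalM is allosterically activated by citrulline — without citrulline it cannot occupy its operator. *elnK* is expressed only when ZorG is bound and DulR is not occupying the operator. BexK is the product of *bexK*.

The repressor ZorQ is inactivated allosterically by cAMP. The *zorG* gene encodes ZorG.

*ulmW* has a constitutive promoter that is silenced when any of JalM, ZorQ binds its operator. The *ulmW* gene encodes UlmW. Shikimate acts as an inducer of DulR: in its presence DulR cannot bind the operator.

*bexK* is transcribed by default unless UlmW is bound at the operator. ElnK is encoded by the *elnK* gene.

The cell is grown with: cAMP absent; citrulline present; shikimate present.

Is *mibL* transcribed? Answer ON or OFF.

Citrulline is present, so JalM is active.
cAMP is absent, so ZorQ is active.
With repressor JalM bound, *ulmW* is not transcribed.
So UlmW is not produced.
With no repressor bound, *bexK* is transcribed.
So BexK is produced and active.
No repressor is bound and BexK is active, so *zorG* is transcribed.
So ZorG is produced and active.
Shikimate is present, so DulR is inactive.
No repressor is bound and ZorG is active, so *elnK* is transcribed.
So ElnK is produced and active.
With repressor ElnK bound, *mibL* is not transcribed.

OFF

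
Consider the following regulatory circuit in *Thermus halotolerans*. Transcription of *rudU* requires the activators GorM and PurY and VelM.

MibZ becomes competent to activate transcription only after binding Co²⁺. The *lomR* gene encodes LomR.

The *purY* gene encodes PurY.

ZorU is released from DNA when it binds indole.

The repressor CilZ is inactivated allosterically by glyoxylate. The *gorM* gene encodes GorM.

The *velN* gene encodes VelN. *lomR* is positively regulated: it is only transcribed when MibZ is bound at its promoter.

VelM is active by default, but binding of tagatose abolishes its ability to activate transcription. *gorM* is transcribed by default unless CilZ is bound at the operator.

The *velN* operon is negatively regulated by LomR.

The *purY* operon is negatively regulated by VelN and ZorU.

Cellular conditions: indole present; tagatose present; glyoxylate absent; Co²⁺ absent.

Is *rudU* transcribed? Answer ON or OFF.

OFF

Glyoxylate is absent, so CilZ is active.
With repressor CilZ bound, *gorM* is not transcribed.
So GorM is not produced.
Co²⁺ is absent, so MibZ is inactive.
Required activator MibZ is absent, so *lomR* is not transcribed.
So LomR is not produced.
With no repressor bound, *velN* is transcribed.
So VelN is produced and active.
Indole is present, so ZorU is inactive.
With repressor VelN bound, *purY* is not transcribed.
So PurY is not produced.
Tagatose is present, so VelM is inactive.
Required activator GorM is absent, so *rudU* is not transcribed.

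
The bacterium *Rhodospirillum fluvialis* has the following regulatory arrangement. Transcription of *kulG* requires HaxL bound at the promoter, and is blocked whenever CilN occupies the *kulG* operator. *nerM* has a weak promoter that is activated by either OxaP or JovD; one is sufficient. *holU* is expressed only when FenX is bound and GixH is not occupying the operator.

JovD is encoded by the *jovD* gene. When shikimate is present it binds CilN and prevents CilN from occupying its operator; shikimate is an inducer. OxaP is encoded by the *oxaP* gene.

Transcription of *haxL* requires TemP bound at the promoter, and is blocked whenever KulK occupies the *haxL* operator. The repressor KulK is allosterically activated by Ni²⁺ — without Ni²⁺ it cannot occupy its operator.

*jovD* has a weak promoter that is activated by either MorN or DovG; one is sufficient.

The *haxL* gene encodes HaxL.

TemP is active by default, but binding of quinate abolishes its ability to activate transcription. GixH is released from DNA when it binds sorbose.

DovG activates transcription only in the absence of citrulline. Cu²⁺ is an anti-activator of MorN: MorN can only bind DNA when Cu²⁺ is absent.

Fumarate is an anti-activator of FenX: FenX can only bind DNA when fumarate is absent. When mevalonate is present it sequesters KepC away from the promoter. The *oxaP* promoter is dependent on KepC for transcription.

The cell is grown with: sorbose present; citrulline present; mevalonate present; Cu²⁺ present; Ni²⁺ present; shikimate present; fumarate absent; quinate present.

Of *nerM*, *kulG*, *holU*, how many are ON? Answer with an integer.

1

Mevalonate is present, so KepC is inactive.
Required activator KepC is absent, so *oxaP* is not transcribed.
So OxaP is not produced.
Cu²⁺ is present, so MorN is inactive.
Citrulline is present, so DovG is inactive.
No activator is available at the *jovD* promoter, so *jovD* is not transcribed.
So JovD is not produced.
No activator is available at the *nerM* promoter, so *nerM* is not transcribed.
→ *nerM* is OFF.
Ni²⁺ is present, so KulK is active.
Quinate is present, so TemP is inactive.
With repressor KulK bound, *haxL* is not transcribed.
So HaxL is not produced.
Shikimate is present, so CilN is inactive.
Required activator HaxL is absent, so *kulG* is not transcribed.
→ *kulG* is OFF.
Sorbose is present, so GixH is inactive.
Fumarate is absent, so FenX is active.
No repressor is bound and FenX is active, so *holU* is transcribed.
→ *holU* is ON.
1 of the 3 genes is transcribed.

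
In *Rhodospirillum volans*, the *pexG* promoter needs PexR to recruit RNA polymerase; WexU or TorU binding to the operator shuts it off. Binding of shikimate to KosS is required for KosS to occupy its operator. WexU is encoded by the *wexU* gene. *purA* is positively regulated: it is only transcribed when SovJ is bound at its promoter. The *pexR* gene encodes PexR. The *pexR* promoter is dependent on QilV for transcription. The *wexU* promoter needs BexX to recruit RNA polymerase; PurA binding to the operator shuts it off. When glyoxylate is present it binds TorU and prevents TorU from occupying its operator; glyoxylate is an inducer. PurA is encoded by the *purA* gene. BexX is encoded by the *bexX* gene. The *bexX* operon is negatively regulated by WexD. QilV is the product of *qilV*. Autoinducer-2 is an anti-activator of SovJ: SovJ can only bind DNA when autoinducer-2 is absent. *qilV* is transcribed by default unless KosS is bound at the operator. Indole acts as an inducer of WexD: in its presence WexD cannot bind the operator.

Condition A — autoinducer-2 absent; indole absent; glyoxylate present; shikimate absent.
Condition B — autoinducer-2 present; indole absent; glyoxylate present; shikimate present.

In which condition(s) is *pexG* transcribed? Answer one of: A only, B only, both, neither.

Condition A:
Autoinducer-2 is absent, so SovJ is active.
No repressor is bound and SovJ is active, so *purA* is transcribed.
So PurA is produced and active.
Indole is absent, so WexD is active.
With repressor WexD bound, *bexX* is not transcribed.
So BexX is not produced.
With repressor PurA bound, *wexU* is not transcribed.
So WexU is not produced.
Glyoxylate is present, so TorU is inactive.
Shikimate is absent, so KosS is inactive.
With no repressor bound, *qilV* is transcribed.
So QilV is produced and active.
No repressor is bound and QilV is active, so *pexR* is transcribed.
So PexR is produced and active.
No repressor is bound and PexR is active, so *pexG* is transcribed.
→ *pexG* is ON in A.
Condition B:
Autoinducer-2 is present, so SovJ is inactive.
Required activator SovJ is absent, so *purA* is not transcribed.
So PurA is not produced.
Indole is absent, so WexD is active.
With repressor WexD bound, *bexX* is not transcribed.
So BexX is not produced.
Required activator BexX is absent, so *wexU* is not transcribed.
So WexU is not produced.
Glyoxylate is present, so TorU is inactive.
Shikimate is present, so KosS is active.
With repressor KosS bound, *qilV* is not transcribed.
So QilV is not produced.
Required activator QilV is absent, so *pexR* is not transcribed.
So PexR is not produced.
Required activator PexR is absent, so *pexG* is not transcribed.
→ *pexG* is OFF in B.

A only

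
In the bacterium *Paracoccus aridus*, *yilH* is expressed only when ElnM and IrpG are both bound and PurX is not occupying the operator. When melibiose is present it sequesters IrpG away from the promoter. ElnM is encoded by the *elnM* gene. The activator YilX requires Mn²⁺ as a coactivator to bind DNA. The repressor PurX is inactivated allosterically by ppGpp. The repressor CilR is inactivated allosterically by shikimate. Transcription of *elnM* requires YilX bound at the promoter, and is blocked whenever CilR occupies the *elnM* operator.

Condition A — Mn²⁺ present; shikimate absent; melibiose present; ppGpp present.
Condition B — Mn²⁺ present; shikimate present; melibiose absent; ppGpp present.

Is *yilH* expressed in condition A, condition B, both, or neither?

B only

Condition A:
Mn²⁺ is present, so YilX is active.
Shikimate is absent, so CilR is active.
With repressor CilR bound, *elnM* is not transcribed.
So ElnM is not produced.
Melibiose is present, so IrpG is inactive.
ppGpp is present, so PurX is inactive.
Required activator ElnM is absent, so *yilH* is not transcribed.
→ *yilH* is OFF in A.
Condition B:
Mn²⁺ is present, so YilX is active.
Shikimate is present, so CilR is inactive.
No repressor is bound and YilX is active, so *elnM* is transcribed.
So ElnM is produced and active.
Melibiose is absent, so IrpG is active.
ppGpp is present, so PurX is inactive.
No repressor is bound and ElnM and IrpG are active, so *yilH* is transcribed.
→ *yilH* is ON in B.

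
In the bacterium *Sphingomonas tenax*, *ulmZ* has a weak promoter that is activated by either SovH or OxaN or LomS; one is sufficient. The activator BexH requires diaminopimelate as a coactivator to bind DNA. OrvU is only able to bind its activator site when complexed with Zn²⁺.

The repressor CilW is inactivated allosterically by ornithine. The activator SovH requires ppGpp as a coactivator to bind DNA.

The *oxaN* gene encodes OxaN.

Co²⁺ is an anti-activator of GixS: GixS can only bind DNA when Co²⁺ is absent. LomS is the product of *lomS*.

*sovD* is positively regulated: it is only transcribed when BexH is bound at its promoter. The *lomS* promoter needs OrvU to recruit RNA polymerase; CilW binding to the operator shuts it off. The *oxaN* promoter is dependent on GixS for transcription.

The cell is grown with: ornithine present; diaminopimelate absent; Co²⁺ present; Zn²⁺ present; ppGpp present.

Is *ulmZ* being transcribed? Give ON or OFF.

ppGpp is present, so SovH is active.
Co²⁺ is present, so GixS is inactive.
Required activator GixS is absent, so *oxaN* is not transcribed.
So OxaN is not produced.
Zn²⁺ is present, so OrvU is active.
Ornithine is present, so CilW is inactive.
No repressor is bound and OrvU is active, so *lomS* is transcribed.
So LomS is produced and active.
Activator SovH is present, so *ulmZ* is transcribed.

ON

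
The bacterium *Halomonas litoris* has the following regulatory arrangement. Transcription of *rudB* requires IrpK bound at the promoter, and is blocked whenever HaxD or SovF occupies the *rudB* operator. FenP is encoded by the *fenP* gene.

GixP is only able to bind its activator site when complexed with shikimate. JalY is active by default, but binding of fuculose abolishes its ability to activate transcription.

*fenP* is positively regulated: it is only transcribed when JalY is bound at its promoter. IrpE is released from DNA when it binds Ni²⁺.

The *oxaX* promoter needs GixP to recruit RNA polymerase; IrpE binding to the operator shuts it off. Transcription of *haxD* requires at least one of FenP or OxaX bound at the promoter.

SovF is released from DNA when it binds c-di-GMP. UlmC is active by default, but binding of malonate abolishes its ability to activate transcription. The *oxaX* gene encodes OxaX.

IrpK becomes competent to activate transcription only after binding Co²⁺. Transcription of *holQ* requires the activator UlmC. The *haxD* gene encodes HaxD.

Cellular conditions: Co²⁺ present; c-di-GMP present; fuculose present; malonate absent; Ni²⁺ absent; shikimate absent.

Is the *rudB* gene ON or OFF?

ON

Fuculose is present, so JalY is inactive.
Required activator JalY is absent, so *fenP* is not transcribed.
So FenP is not produced.
Ni²⁺ is absent, so IrpE is active.
Shikimate is absent, so GixP is inactive.
With repressor IrpE bound, *oxaX* is not transcribed.
So OxaX is not produced.
No activator is available at the *haxD* promoter, so *haxD* is not transcribed.
So HaxD is not produced.
c-di-GMP is present, so SovF is inactive.
Co²⁺ is present, so IrpK is active.
No repressor is bound and IrpK is active, so *rudB* is transcribed.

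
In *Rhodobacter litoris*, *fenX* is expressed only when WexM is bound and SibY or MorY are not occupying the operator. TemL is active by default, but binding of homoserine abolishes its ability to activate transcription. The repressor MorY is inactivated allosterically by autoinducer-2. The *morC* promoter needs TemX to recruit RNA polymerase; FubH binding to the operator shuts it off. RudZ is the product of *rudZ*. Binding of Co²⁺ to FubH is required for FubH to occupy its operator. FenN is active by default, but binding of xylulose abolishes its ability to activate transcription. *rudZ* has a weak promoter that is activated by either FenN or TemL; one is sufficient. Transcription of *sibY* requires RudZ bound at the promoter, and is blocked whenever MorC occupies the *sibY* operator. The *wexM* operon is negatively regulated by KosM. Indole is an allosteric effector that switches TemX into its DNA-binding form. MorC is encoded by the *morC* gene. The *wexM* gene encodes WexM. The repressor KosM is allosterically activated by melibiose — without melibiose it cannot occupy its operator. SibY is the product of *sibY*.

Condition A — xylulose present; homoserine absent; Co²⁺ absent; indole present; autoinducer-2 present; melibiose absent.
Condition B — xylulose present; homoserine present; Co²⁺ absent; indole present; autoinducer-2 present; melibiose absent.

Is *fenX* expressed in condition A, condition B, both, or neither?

Condition A:
Xylulose is present, so FenN is inactive.
Homoserine is absent, so TemL is active.
Activator TemL is present, so *rudZ* is transcribed.
So RudZ is produced and active.
Co²⁺ is absent, so FubH is inactive.
Indole is present, so TemX is active.
No repressor is bound and TemX is active, so *morC* is transcribed.
So MorC is produced and active.
With repressor MorC bound, *sibY* is not transcribed.
So SibY is not produced.
Autoinducer-2 is present, so MorY is inactive.
Melibiose is absent, so KosM is inactive.
With no repressor bound, *wexM* is transcribed.
So WexM is produced and active.
No repressor is bound and WexM is active, so *fenX* is transcribed.
→ *fenX* is ON in A.
Condition B:
Xylulose is present, so FenN is inactive.
Homoserine is present, so TemL is inactive.
No activator is available at the *rudZ* promoter, so *rudZ* is not transcribed.
So RudZ is not produced.
Co²⁺ is absent, so FubH is inactive.
Indole is present, so TemX is active.
No repressor is bound and TemX is active, so *morC* is transcribed.
So MorC is produced and active.
With repressor MorC bound, *sibY* is not transcribed.
So SibY is not produced.
Autoinducer-2 is present, so MorY is inactive.
Melibiose is absent, so KosM is inactive.
With no repressor bound, *wexM* is transcribed.
So WexM is produced and active.
No repressor is bound and WexM is active, so *fenX* is transcribed.
→ *fenX* is ON in B.

both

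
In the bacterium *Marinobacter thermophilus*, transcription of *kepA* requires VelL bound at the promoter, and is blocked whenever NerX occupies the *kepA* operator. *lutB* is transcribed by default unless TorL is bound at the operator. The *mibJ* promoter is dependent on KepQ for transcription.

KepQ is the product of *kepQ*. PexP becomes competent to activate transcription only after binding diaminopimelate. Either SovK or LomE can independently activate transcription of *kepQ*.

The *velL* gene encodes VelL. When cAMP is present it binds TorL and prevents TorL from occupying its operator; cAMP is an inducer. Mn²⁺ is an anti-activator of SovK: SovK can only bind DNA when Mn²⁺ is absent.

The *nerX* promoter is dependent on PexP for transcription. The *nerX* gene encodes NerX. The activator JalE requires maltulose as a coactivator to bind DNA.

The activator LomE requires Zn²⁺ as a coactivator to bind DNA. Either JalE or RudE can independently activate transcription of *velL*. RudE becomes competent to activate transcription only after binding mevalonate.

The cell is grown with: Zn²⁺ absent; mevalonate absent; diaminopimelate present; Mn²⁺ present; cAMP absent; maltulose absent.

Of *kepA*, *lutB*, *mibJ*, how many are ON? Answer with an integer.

Diaminopimelate is present, so PexP is active.
No repressor is bound and PexP is active, so *nerX* is transcribed.
So NerX is produced and active.
Maltulose is absent, so JalE is inactive.
Mevalonate is absent, so RudE is inactive.
No activator is available at the *velL* promoter, so *velL* is not transcribed.
So VelL is not produced.
With repressor NerX bound, *kepA* is not transcribed.
→ *kepA* is OFF.
cAMP is absent, so TorL is active.
With repressor TorL bound, *lutB* is not transcribed.
→ *lutB* is OFF.
Mn²⁺ is present, so SovK is inactive.
Zn²⁺ is absent, so LomE is inactive.
No activator is available at the *kepQ* promoter, so *kepQ* is not transcribed.
So KepQ is not produced.
Required activator KepQ is absent, so *mibJ* is not transcribed.
→ *mibJ* is OFF.
0 of the 3 genes are transcribed.

0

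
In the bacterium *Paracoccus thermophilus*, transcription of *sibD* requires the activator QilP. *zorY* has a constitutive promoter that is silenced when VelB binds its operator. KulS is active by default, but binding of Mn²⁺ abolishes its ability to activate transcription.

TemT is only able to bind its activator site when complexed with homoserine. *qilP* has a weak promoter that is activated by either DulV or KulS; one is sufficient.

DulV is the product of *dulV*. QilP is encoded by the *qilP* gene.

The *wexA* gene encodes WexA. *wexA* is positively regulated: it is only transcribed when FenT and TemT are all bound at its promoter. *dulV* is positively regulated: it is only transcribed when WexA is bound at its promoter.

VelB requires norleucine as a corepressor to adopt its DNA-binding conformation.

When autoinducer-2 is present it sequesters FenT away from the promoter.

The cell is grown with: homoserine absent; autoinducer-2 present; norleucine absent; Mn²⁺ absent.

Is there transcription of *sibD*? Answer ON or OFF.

Autoinducer-2 is present, so FenT is inactive.
Homoserine is absent, so TemT is inactive.
Required activator FenT is absent, so *wexA* is not transcribed.
So WexA is not produced.
Required activator WexA is absent, so *dulV* is not transcribed.
So DulV is not produced.
Mn²⁺ is absent, so KulS is active.
Activator KulS is present, so *qilP* is transcribed.
So QilP is produced and active.
No repressor is bound and QilP is active, so *sibD* is transcribed.

ON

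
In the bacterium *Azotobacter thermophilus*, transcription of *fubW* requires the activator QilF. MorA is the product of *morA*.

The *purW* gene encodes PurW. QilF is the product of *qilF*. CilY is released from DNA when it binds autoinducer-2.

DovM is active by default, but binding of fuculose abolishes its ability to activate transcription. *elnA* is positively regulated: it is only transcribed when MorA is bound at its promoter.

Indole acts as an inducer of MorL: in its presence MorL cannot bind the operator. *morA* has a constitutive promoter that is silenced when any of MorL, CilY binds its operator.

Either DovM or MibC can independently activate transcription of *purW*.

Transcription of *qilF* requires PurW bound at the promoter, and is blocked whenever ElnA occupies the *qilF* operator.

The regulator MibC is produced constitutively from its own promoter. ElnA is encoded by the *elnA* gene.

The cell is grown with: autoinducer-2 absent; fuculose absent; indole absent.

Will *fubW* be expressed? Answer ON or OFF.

Indole is absent, so MorL is active.
Autoinducer-2 is absent, so CilY is active.
With repressor MorL bound, *morA* is not transcribed.
So MorA is not produced.
Required activator MorA is absent, so *elnA* is not transcribed.
So ElnA is not produced.
Fuculose is absent, so DovM is active.
MibC is produced constitutively and is active.
Activator DovM is present, so *purW* is transcribed.
So PurW is produced and active.
No repressor is bound and PurW is active, so *qilF* is transcribed.
So QilF is produced and active.
No repressor is bound and QilF is active, so *fubW* is transcribed.

ON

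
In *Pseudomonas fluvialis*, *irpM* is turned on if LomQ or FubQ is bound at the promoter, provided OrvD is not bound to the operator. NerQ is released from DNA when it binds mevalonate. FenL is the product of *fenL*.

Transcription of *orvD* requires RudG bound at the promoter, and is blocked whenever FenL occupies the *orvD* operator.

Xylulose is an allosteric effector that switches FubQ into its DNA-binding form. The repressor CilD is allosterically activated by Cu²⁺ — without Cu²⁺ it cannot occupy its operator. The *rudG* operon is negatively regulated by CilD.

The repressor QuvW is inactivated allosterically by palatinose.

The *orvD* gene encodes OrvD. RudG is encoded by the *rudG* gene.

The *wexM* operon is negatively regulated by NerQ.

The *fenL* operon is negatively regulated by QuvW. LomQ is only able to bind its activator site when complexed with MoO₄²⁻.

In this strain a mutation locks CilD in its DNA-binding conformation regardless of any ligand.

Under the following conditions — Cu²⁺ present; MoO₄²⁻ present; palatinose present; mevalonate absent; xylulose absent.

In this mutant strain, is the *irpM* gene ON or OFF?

ON

MoO₄²⁻ is present, so LomQ is active.
CilD is constitutively active in this strain.
With repressor CilD bound, *rudG* is not transcribed.
So RudG is not produced.
Palatinose is present, so QuvW is inactive.
With no repressor bound, *fenL* is transcribed.
So FenL is produced and active.
With repressor FenL bound, *orvD* is not transcribed.
So OrvD is not produced.
Xylulose is absent, so FubQ is inactive.
Activator LomQ is present, so *irpM* is transcribed.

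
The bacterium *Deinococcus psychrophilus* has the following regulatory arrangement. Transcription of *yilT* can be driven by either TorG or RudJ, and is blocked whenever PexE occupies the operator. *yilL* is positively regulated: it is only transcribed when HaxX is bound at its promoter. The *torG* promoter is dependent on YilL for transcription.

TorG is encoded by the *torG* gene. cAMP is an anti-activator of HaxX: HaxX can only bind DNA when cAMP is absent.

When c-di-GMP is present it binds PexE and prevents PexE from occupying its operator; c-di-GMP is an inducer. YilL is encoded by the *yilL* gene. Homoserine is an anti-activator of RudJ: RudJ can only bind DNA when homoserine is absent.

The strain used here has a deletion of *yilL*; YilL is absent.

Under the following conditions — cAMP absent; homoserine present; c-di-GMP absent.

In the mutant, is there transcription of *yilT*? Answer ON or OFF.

OFF

YilL is non-functional in this strain, so it has no effect.
Required activator YilL is absent, so *torG* is not transcribed.
So TorG is not produced.
c-di-GMP is absent, so PexE is active.
Homoserine is present, so RudJ is inactive.
With repressor PexE bound, *yilT* is not transcribed.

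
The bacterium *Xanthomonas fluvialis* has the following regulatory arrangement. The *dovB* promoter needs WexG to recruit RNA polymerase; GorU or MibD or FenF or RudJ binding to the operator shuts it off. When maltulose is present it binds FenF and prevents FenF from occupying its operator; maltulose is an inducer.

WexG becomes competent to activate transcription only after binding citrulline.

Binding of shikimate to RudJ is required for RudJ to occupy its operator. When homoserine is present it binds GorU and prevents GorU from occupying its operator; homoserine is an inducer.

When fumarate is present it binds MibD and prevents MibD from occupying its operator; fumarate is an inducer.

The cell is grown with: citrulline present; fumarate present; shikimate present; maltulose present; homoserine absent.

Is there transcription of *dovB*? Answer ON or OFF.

OFF

Citrulline is present, so WexG is active.
Homoserine is absent, so GorU is active.
Fumarate is present, so MibD is inactive.
Maltulose is present, so FenF is inactive.
Shikimate is present, so RudJ is active.
With repressor GorU bound, *dovB* is not transcribed.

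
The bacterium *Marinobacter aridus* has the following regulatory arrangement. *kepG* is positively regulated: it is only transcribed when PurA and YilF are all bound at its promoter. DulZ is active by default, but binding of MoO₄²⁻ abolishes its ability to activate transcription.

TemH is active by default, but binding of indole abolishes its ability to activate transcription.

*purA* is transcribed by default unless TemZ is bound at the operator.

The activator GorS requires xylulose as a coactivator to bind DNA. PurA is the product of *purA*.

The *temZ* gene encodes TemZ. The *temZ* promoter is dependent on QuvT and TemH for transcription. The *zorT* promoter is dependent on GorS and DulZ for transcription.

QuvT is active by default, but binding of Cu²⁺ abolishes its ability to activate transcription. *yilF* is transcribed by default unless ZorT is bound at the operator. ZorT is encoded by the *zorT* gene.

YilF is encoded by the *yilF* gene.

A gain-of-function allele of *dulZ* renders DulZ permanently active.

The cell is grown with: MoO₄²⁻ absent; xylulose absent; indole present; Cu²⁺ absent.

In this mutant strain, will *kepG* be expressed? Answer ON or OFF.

ON

Cu²⁺ is absent, so QuvT is active.
Indole is present, so TemH is inactive.
Required activator TemH is absent, so *temZ* is not transcribed.
So TemZ is not produced.
With no repressor bound, *purA* is transcribed.
So PurA is produced and active.
Xylulose is absent, so GorS is inactive.
DulZ is constitutively active in this strain.
Required activator GorS is absent, so *zorT* is not transcribed.
So ZorT is not produced.
With no repressor bound, *yilF* is transcribed.
So YilF is produced and active.
No repressor is bound and PurA and YilF are active, so *kepG* is transcribed.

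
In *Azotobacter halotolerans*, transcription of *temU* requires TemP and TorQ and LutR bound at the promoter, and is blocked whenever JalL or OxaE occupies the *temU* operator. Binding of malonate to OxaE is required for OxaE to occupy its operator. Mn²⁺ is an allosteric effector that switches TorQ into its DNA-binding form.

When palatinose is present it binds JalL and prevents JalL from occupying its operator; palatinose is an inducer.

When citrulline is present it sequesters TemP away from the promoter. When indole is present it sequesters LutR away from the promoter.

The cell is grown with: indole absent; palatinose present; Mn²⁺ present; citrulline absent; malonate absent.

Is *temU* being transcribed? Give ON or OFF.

Palatinose is present, so JalL is inactive.
Malonate is absent, so OxaE is inactive.
Citrulline is absent, so TemP is active.
Mn²⁺ is present, so TorQ is active.
Indole is absent, so LutR is active.
No repressor is bound and TemP and TorQ and LutR are active, so *temU* is transcribed.

ON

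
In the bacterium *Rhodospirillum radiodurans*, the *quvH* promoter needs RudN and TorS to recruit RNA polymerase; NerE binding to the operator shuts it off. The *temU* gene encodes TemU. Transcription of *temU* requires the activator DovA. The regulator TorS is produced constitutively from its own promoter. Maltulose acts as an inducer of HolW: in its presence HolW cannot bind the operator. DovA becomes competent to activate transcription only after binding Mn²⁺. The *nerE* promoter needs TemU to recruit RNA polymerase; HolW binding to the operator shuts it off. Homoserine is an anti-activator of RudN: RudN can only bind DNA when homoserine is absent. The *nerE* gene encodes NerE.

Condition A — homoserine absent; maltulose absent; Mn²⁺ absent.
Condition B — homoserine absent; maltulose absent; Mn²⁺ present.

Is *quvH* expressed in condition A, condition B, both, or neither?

both

Condition A:
Homoserine is absent, so RudN is active.
Maltulose is absent, so HolW is active.
Mn²⁺ is absent, so DovA is inactive.
Required activator DovA is absent, so *temU* is not transcribed.
So TemU is not produced.
With repressor HolW bound, *nerE* is not transcribed.
So NerE is not produced.
TorS is produced constitutively and is active.
No repressor is bound and RudN and TorS are active, so *quvH* is transcribed.
→ *quvH* is ON in A.
Condition B:
Homoserine is absent, so RudN is active.
Maltulose is absent, so HolW is active.
Mn²⁺ is present, so DovA is active.
No repressor is bound and DovA is active, so *temU* is transcribed.
So TemU is produced and active.
With repressor HolW bound, *nerE* is not transcribed.
So NerE is not produced.
TorS is produced constitutively and is active.
No repressor is bound and RudN and TorS are active, so *quvH* is transcribed.
→ *quvH* is ON in B.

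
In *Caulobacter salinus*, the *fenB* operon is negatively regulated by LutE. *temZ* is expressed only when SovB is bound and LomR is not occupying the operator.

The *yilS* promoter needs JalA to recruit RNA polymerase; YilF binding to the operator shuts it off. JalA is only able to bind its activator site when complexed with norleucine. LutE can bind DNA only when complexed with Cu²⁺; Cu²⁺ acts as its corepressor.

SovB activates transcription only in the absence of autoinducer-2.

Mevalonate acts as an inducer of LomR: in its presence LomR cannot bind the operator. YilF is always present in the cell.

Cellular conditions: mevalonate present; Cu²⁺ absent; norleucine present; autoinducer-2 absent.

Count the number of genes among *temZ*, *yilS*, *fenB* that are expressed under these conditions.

Autoinducer-2 is absent, so SovB is active.
Mevalonate is present, so LomR is inactive.
No repressor is bound and SovB is active, so *temZ* is transcribed.
→ *temZ* is ON.
YilF is produced constitutively and is active.
Norleucine is present, so JalA is active.
With repressor YilF bound, *yilS* is not transcribed.
→ *yilS* is OFF.
Cu²⁺ is absent, so LutE is inactive.
With no repressor bound, *fenB* is transcribed.
→ *fenB* is ON.
2 of the 3 genes are transcribed.

2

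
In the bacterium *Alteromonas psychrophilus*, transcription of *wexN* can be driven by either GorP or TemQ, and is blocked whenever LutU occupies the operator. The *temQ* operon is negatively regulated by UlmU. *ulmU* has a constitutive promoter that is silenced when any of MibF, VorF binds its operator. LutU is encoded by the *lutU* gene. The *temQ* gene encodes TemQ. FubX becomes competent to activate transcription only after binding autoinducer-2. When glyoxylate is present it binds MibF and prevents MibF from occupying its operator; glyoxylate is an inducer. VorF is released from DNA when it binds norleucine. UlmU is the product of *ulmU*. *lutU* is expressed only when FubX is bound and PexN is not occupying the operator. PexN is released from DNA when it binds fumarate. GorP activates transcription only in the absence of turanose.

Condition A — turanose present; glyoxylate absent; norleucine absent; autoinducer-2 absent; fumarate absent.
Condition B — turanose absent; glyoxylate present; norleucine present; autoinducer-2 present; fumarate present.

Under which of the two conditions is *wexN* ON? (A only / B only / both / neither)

Condition A:
Turanose is present, so GorP is inactive.
Glyoxylate is absent, so MibF is active.
Norleucine is absent, so VorF is active.
With repressor MibF bound, *ulmU* is not transcribed.
So UlmU is not produced.
With no repressor bound, *temQ* is transcribed.
So TemQ is produced and active.
Autoinducer-2 is absent, so FubX is inactive.
Fumarate is absent, so PexN is active.
With repressor PexN bound, *lutU* is not transcribed.
So LutU is not produced.
Activator TemQ is present, so *wexN* is transcribed.
→ *wexN* is ON in A.
Condition B:
Turanose is absent, so GorP is active.
Glyoxylate is present, so MibF is inactive.
Norleucine is present, so VorF is inactive.
With no repressor bound, *ulmU* is transcribed.
So UlmU is produced and active.
With repressor UlmU bound, *temQ* is not transcribed.
So TemQ is not produced.
Autoinducer-2 is present, so FubX is active.
Fumarate is present, so PexN is inactive.
No repressor is bound and FubX is active, so *lutU* is transcribed.
So LutU is produced and active.
With repressor LutU bound, *wexN* is not transcribed.
→ *wexN* is OFF in B.

A only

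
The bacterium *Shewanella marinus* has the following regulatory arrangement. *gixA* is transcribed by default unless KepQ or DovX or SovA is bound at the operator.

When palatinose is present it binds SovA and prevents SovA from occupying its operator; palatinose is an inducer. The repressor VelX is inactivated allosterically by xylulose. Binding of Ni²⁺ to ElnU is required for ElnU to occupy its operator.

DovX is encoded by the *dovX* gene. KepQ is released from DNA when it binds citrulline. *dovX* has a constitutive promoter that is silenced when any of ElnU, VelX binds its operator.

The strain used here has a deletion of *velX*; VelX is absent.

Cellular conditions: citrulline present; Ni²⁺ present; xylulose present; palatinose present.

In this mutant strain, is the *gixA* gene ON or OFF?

Citrulline is present, so KepQ is inactive.
Ni²⁺ is present, so ElnU is active.
VelX is non-functional in this strain, so it has no effect.
With repressor ElnU bound, *dovX* is not transcribed.
So DovX is not produced.
Palatinose is present, so SovA is inactive.
With no repressor bound, *gixA* is transcribed.

ON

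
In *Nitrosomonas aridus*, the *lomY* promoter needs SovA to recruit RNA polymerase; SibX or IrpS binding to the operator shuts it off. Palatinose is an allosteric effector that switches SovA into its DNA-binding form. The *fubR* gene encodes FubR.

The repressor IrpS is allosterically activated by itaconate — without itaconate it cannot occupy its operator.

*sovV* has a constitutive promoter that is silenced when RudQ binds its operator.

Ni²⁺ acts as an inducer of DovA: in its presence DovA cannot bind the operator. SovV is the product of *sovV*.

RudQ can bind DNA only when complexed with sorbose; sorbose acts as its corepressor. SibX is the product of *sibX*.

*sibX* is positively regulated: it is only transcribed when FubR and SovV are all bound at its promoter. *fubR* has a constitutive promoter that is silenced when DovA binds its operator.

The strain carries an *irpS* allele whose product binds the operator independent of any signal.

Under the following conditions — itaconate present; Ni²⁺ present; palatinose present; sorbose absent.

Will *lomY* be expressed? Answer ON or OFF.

Palatinose is present, so SovA is active.
Ni²⁺ is present, so DovA is inactive.
With no repressor bound, *fubR* is transcribed.
So FubR is produced and active.
Sorbose is absent, so RudQ is inactive.
With no repressor bound, *sovV* is transcribed.
So SovV is produced and active.
No repressor is bound and FubR and SovV are active, so *sibX* is transcribed.
So SibX is produced and active.
IrpS is constitutively active in this strain.
With repressor SibX bound, *lomY* is not transcribed.

OFF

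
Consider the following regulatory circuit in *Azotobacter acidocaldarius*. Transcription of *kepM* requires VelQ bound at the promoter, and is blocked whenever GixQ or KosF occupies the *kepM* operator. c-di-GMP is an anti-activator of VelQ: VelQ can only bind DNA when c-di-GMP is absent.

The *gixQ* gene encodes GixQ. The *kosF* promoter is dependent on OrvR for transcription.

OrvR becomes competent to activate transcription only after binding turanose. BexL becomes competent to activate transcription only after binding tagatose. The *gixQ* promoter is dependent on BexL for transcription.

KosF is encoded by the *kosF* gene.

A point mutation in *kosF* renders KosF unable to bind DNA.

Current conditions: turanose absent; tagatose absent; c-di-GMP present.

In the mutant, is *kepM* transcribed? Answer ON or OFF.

OFF

c-di-GMP is present, so VelQ is inactive.
Tagatose is absent, so BexL is inactive.
Required activator BexL is absent, so *gixQ* is not transcribed.
So GixQ is not produced.
KosF is non-functional in this strain, so it has no effect.
Required activator VelQ is absent, so *kepM* is not transcribed.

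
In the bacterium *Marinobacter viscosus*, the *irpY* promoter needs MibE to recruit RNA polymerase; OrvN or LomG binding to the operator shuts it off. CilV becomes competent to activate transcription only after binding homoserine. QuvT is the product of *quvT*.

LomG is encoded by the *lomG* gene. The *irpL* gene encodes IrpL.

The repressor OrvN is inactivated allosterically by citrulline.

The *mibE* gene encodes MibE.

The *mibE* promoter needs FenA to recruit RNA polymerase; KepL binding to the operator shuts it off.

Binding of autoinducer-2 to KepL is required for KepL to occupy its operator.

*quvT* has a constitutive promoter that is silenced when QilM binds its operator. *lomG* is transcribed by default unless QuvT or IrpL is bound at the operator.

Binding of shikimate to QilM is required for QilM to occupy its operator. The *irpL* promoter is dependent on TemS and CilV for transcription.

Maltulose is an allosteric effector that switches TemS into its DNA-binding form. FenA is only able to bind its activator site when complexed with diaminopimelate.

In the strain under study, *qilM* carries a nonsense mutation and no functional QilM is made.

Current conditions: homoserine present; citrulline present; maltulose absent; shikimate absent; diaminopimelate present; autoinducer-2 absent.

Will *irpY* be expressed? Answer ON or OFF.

ON

Citrulline is present, so OrvN is inactive.
QilM is non-functional in this strain, so it has no effect.
With no repressor bound, *quvT* is transcribed.
So QuvT is produced and active.
Maltulose is absent, so TemS is inactive.
Homoserine is present, so CilV is active.
Required activator TemS is absent, so *irpL* is not transcribed.
So IrpL is not produced.
With repressor QuvT bound, *lomG* is not transcribed.
So LomG is not produced.
Diaminopimelate is present, so FenA is active.
Autoinducer-2 is absent, so KepL is inactive.
No repressor is bound and FenA is active, so *mibE* is transcribed.
So MibE is produced and active.
No repressor is bound and MibE is active, so *irpY* is transcribed.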